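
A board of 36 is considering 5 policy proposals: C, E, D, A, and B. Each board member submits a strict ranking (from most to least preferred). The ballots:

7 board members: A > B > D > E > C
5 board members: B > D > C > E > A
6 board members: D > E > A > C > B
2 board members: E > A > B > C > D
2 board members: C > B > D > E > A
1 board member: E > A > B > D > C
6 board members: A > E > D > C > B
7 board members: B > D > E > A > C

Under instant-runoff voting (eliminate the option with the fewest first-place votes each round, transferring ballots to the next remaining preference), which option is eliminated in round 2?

E

Round 1: C 2, E 3, D 6, A 13, B 12. Eliminate C.
Round 2: E 3, D 6, A 13, B 14. Eliminate E.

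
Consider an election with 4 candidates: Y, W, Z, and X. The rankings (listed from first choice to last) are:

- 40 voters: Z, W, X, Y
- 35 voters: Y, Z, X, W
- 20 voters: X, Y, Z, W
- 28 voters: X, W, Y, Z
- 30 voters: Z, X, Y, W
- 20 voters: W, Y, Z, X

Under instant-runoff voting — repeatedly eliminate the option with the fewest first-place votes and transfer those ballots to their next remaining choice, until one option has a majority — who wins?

Y

Round 1: Y 35, W 20, Z 70, X 48. Eliminate W.
Round 2: Y 55, Z 70, X 48. Eliminate X.
Round 3: Y 103, Z 70. Y has a majority.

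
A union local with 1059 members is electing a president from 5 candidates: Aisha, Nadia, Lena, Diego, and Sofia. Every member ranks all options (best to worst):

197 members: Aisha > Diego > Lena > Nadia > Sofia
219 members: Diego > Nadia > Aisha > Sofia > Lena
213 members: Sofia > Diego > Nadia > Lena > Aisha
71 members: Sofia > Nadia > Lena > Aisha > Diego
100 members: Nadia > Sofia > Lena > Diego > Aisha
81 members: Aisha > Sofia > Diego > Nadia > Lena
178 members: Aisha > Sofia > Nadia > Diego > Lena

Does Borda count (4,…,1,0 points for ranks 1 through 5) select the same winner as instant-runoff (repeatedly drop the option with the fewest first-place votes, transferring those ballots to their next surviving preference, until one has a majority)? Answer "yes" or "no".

Borda — scores: Aisha 2333, Nadia 2330, Lena 949, Diego 2546, Sofia 2432. Winner: Diego.
Instant-runoff — R1 Aisha 456, Nadia 100, Lena 0, Diego 219, Sofia 284 (Lena out); R2 Aisha 456, Nadia 100, Diego 219, Sofia 284 (Nadia out); R3 Aisha 456, Diego 219, Sofia 384 (Diego out); R4 Aisha 675, Sofia 384 (Aisha winner). Winner: Aisha.
The two methods disagree.

no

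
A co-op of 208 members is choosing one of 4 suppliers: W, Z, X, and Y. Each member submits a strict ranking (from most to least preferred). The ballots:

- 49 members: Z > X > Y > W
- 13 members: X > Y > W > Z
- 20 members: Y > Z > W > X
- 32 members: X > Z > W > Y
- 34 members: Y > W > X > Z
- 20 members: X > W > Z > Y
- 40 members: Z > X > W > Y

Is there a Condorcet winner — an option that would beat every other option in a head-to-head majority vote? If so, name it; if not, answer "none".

Z

Z vs W: 141–67 for Z.
Z vs X: 109–99 for Z.
Z vs Y: 141–67 for Z.
Z beats every other option head-to-head.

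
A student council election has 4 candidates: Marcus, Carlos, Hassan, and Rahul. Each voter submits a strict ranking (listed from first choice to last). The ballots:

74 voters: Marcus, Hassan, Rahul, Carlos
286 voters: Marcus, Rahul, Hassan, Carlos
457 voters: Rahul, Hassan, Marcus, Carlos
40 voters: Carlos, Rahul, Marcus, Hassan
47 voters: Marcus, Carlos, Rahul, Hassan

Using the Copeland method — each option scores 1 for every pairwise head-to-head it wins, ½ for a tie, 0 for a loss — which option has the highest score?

Rahul

Marcus: beats Carlos; loses to Hassan and Rahul → score 1.
Carlos: loses to Marcus, Hassan, and Rahul → score 0.
Hassan: beats Marcus and Carlos; loses to Rahul → score 2.
Rahul: beats Marcus, Carlos, and Hassan → score 3.
Rahul has the best pairwise record.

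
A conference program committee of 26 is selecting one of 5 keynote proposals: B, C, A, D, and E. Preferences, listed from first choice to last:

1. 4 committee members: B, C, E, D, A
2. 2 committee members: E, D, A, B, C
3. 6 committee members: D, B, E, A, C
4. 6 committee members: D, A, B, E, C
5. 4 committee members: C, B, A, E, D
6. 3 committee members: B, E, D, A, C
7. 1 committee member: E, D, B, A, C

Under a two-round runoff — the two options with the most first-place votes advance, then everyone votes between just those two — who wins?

D

Round 1 first-place votes: B 7, C 4, A 0, D 12, E 3.
D and B advance.
Runoff: D is preferred to B by 15 voters; B by 11.
D wins the runoff.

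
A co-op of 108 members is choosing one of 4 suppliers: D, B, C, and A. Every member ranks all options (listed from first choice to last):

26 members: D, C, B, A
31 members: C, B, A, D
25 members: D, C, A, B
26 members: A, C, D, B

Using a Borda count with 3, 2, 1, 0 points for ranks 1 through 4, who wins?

D: 26·3 + 31·0 + 25·3 + 26·1 = 179
B: 26·1 + 31·2 + 25·0 + 26·0 = 88
C: 26·2 + 31·3 + 25·2 + 26·2 = 247
A: 26·0 + 31·1 + 25·1 + 26·3 = 134
C has the highest Borda score (247).

C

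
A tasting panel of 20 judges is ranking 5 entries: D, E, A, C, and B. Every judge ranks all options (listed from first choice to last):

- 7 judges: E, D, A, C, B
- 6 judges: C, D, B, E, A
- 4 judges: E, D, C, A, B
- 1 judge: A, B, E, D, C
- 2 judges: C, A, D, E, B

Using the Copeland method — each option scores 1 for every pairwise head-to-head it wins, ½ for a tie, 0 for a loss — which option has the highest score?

E

D: beats A, C, and B; loses to E → score 3.
E: beats D, A, C, and B → score 4.
A: beats B; loses to D, E, and C → score 1.
C: beats A and B; loses to D and E → score 2.
B: loses to D, E, A, and C → score 0.
E has the best pairwise record.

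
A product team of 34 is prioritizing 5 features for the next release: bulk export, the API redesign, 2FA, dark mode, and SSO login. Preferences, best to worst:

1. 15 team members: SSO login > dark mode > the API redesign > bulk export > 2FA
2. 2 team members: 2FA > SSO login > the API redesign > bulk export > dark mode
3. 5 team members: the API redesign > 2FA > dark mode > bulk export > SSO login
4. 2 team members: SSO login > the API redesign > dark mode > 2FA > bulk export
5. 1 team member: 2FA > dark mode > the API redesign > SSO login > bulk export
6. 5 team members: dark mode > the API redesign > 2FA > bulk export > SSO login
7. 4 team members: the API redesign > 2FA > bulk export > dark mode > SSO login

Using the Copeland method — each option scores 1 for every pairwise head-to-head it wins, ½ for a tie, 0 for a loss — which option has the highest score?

bulk export: loses to the API redesign, 2FA, dark mode, and SSO login → score 0.
the API redesign: beats bulk export and 2FA; loses to dark mode and SSO login → score 2.
2FA: beats bulk export; ties SSO login; loses to the API redesign and dark mode → score 1.5.
dark mode: beats bulk export, the API redesign, and 2FA; loses to SSO login → score 3.
SSO login: beats bulk export, the API redesign, and dark mode; ties 2FA → score 3.5.
SSO login has the best pairwise record.

SSO login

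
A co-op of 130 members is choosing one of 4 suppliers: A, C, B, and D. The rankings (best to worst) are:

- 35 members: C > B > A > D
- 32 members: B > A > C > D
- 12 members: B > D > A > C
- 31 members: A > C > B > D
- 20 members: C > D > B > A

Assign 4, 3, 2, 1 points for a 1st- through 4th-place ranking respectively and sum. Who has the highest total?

C

A: 35·2 + 32·3 + 12·2 + 31·4 + 20·1 = 334
C: 35·4 + 32·2 + 12·1 + 31·3 + 20·4 = 389
B: 35·3 + 32·4 + 12·4 + 31·2 + 20·2 = 383
D: 35·1 + 32·1 + 12·3 + 31·1 + 20·3 = 194
C has the highest Borda score (389).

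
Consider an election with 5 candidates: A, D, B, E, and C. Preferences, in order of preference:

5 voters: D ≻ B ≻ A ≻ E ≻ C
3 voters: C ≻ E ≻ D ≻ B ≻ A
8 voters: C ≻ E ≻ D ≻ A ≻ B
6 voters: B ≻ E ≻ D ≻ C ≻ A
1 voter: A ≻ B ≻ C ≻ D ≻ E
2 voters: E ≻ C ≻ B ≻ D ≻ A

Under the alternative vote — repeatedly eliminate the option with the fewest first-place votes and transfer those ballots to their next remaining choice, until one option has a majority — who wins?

C

Round 1: A 1, D 5, B 6, E 2, C 11. Eliminate A.
Round 2: D 5, B 7, E 2, C 11. Eliminate E.
Round 3: D 5, B 7, C 13. C has a majority.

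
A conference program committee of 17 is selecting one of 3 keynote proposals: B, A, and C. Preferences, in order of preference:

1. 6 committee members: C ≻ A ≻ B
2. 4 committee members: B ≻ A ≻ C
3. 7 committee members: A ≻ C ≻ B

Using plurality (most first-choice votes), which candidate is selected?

A

First-place votes: B 4, A 7, C 6.
A has the most first-place votes.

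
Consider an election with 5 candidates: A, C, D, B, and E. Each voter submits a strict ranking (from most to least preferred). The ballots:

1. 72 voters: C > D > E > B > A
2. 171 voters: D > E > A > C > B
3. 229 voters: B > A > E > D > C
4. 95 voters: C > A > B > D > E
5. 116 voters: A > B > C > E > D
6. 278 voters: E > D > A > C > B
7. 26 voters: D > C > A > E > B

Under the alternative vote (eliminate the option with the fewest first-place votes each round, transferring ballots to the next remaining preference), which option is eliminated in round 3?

Round 1: A 116, C 167, D 197, B 229, E 278. Eliminate A.
Round 2: C 167, D 197, B 345, E 278. Eliminate C.
Round 3: D 269, B 440, E 278. Eliminate D.

D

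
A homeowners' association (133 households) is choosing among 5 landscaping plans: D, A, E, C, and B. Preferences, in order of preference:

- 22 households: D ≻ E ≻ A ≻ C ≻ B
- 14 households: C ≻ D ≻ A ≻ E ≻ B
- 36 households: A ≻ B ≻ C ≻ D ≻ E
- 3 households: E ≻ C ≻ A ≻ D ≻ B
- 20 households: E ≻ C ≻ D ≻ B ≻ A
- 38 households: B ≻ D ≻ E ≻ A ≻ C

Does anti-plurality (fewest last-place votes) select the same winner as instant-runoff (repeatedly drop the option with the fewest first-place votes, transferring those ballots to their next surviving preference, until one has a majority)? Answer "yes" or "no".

yes

Anti-plurality — last-place votes: D 0, A 20, E 36, C 38, B 39. Winner: D.
Instant-runoff — R1 D 22, A 36, E 23, C 14, B 38 (C out); R2 D 36, A 36, E 23, B 38 (E out); R3 D 56, A 39, B 38 (B out); R4 D 94, A 39 (D winner). Winner: D.
The two methods agree.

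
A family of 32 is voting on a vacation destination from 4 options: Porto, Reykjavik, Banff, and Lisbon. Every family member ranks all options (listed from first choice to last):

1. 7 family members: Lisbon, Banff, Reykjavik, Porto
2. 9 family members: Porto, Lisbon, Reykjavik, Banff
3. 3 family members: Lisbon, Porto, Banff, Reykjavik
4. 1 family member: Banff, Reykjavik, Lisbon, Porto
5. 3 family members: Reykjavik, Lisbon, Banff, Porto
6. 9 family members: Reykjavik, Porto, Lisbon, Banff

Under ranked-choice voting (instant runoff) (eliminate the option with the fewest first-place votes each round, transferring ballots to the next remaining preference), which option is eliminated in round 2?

Porto

Round 1: Porto 9, Reykjavik 12, Banff 1, Lisbon 10. Eliminate Banff.
Round 2: Porto 9, Reykjavik 13, Lisbon 10. Eliminate Porto.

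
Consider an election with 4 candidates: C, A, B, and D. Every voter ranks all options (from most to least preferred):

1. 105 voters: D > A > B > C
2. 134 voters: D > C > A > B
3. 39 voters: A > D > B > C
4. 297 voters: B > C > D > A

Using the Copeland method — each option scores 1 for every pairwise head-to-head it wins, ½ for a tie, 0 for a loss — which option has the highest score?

B

C: beats A and D; loses to B → score 2.
A: loses to C, B, and D → score 0.
B: beats C, A, and D → score 3.
D: beats A; loses to C and B → score 1.
B has the best pairwise record.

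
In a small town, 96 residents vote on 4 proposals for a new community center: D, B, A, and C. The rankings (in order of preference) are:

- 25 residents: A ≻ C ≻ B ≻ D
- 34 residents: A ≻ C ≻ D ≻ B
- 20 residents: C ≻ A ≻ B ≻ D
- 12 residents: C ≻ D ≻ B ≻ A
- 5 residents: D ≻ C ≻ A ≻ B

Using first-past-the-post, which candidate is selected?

A

First-place votes: D 5, B 0, A 59, C 32.
A has the most first-place votes.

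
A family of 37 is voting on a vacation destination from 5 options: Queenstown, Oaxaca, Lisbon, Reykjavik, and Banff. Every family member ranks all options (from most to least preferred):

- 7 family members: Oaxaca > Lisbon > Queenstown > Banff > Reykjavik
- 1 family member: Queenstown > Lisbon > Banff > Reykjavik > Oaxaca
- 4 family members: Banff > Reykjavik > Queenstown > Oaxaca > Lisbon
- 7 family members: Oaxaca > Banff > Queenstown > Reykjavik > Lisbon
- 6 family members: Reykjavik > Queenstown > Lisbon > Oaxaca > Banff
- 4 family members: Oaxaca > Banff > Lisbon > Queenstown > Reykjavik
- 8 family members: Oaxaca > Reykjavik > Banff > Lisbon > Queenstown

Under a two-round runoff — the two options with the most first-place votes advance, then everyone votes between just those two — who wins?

Oaxaca

Round 1 first-place votes: Queenstown 1, Oaxaca 26, Lisbon 0, Reykjavik 6, Banff 4.
Oaxaca and Reykjavik advance.
Runoff: Oaxaca is preferred to Reykjavik by 26 voters; Reykjavik by 11.
Oaxaca wins the runoff.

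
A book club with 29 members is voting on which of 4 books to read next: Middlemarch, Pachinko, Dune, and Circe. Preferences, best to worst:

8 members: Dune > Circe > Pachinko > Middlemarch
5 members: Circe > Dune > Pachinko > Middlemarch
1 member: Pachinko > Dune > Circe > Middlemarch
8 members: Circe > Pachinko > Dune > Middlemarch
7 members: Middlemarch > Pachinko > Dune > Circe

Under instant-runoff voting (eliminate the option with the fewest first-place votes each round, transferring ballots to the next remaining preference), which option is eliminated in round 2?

Round 1: Middlemarch 7, Pachinko 1, Dune 8, Circe 13. Eliminate Pachinko.
Round 2: Middlemarch 7, Dune 9, Circe 13. Eliminate Middlemarch.

Middlemarch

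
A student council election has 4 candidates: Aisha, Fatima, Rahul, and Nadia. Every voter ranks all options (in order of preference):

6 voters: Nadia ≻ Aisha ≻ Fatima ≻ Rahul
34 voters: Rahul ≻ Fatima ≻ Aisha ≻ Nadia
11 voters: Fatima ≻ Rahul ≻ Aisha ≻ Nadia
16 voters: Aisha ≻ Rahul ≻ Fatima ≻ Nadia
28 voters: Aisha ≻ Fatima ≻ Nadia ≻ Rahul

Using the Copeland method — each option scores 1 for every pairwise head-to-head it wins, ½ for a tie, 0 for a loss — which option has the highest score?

Aisha: beats Fatima, Rahul, and Nadia → score 3.
Fatima: beats Nadia; loses to Aisha and Rahul → score 1.
Rahul: beats Fatima and Nadia; loses to Aisha → score 2.
Nadia: loses to Aisha, Fatima, and Rahul → score 0.
Aisha has the best pairwise record.

Aisha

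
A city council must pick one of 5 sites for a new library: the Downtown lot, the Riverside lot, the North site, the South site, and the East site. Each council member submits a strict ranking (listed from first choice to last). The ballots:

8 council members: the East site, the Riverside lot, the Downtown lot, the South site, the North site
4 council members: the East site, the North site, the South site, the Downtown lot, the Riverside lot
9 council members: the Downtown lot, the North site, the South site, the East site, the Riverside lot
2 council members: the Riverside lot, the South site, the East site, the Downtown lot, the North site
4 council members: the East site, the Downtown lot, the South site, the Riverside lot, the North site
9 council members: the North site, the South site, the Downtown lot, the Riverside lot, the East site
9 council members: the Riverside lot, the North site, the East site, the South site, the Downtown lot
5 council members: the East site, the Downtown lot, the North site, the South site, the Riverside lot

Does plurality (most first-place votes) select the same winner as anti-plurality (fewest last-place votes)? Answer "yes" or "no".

Plurality — first-place votes: the Downtown lot 9, the Riverside lot 11, the North site 9, the South site 0, the East site 21. Winner: the East site.
Anti-plurality — last-place votes: the Downtown lot 9, the Riverside lot 18, the North site 14, the South site 0, the East site 9. Winner: the South site.
The two methods disagree.

no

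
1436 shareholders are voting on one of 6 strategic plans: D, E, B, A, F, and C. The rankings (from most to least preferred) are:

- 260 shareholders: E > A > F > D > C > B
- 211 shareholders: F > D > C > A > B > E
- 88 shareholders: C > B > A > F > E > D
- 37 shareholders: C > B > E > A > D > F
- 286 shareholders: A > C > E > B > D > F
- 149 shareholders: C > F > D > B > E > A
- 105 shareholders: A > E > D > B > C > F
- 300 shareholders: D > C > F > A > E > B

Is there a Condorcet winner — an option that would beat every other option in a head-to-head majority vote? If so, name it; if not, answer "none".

none

Checking pairwise contests:
E beats D 776–660.
A beats E 990–446.
D beats B 1025–411.
C beats A 785–651.
D beats F 728–708.
D beats C 876–560.
Every option loses at least one head-to-head, so there is no Condorcet winner.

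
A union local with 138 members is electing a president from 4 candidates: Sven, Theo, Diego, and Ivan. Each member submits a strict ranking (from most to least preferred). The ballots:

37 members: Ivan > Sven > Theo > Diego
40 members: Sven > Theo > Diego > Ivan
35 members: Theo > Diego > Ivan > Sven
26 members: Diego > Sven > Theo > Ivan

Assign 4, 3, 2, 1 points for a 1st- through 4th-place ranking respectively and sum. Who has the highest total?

Sven: 37·3 + 40·4 + 35·1 + 26·3 = 384
Theo: 37·2 + 40·3 + 35·4 + 26·2 = 386
Diego: 37·1 + 40·2 + 35·3 + 26·4 = 326
Ivan: 37·4 + 40·1 + 35·2 + 26·1 = 284
Theo has the highest Borda score (386).

Theo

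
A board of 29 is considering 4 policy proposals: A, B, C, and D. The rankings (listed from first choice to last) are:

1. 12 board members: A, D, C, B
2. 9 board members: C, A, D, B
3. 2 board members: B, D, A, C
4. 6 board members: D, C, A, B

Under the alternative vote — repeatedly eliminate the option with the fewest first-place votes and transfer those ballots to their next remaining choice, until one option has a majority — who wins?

C

Round 1: A 12, B 2, C 9, D 6. Eliminate B.
Round 2: A 12, C 9, D 8. Eliminate D.
Round 3: A 14, C 15. C has a majority.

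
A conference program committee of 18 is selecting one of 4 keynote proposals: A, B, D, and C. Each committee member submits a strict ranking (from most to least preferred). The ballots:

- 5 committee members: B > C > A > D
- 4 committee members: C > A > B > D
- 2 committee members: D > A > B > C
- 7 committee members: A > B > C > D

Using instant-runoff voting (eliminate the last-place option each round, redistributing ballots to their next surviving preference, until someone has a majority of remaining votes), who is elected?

Round 1: A 7, B 5, D 2, C 4. Eliminate D.
Round 2: A 9, B 5, C 4. Eliminate C.
Round 3: A 13, B 5. A has a majority.

A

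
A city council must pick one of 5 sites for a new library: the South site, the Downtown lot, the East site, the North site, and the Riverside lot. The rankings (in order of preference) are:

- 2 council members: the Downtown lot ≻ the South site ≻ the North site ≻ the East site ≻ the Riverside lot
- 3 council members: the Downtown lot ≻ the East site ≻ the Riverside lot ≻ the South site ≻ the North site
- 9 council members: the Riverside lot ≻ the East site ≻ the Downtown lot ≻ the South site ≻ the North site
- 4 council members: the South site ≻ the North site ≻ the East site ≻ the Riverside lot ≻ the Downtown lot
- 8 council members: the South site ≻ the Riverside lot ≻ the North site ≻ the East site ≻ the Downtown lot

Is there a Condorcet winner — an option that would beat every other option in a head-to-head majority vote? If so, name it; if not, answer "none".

Checking pairwise contests:
the Downtown lot beats the South site 14–12.
the East site beats the Downtown lot 21–5.
the South site beats the East site 14–12.
the South site beats the North site 26–0.
the South site beats the Riverside lot 14–12.
Every option loses at least one head-to-head, so there is no Condorcet winner.

none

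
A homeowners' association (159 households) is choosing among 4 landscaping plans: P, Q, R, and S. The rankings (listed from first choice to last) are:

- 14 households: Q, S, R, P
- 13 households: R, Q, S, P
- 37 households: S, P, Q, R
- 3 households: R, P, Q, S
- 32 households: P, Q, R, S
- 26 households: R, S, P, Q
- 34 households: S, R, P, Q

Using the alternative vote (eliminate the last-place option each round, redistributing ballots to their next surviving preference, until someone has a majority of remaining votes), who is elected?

S

Round 1: P 32, Q 14, R 42, S 71. Eliminate Q.
Round 2: P 32, R 42, S 85. S has a majority.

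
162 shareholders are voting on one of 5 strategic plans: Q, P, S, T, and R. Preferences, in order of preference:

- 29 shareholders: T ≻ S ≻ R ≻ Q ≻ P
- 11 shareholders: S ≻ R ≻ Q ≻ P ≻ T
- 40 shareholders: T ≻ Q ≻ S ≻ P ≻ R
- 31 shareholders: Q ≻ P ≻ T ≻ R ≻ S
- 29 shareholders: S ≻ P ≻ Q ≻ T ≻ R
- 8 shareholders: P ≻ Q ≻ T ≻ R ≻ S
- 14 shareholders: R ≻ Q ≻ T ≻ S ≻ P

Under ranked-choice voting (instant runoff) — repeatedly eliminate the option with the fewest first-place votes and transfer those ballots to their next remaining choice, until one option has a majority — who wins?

Round 1: Q 31, P 8, S 40, T 69, R 14. Eliminate P.
Round 2: Q 39, S 40, T 69, R 14. Eliminate R.
Round 3: Q 53, S 40, T 69. Eliminate S.
Round 4: Q 93, T 69. Q has a majority.

Q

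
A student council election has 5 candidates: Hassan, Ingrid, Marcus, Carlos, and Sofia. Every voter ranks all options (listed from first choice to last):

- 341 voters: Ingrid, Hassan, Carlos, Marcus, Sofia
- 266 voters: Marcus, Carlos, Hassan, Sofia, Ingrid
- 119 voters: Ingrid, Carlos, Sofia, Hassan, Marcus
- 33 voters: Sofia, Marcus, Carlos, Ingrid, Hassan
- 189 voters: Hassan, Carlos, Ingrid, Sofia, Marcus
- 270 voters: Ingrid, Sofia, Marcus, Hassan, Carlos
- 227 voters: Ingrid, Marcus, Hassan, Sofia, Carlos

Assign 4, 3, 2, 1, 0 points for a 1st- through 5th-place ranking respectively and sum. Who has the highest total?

Ingrid

Hassan: 341·3 + 266·2 + 119·1 + 33·0 + 189·4 + 270·1 + 227·2 = 3154
Ingrid: 341·4 + 266·0 + 119·4 + 33·1 + 189·2 + 270·4 + 227·4 = 4239
Marcus: 341·1 + 266·4 + 119·0 + 33·3 + 189·0 + 270·2 + 227·3 = 2725
Carlos: 341·2 + 266·3 + 119·3 + 33·2 + 189·3 + 270·0 + 227·0 = 2470
Sofia: 341·0 + 266·1 + 119·2 + 33·4 + 189·1 + 270·3 + 227·1 = 1862
Ingrid has the highest Borda score (4239).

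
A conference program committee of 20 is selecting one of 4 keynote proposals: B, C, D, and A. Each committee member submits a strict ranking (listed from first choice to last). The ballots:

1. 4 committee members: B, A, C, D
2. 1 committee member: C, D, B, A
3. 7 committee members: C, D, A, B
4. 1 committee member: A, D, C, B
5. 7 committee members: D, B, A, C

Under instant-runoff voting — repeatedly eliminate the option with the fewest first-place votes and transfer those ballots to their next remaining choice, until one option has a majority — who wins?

Round 1: B 4, C 8, D 7, A 1. Eliminate A.
Round 2: B 4, C 8, D 8. Eliminate B.
Round 3: C 12, D 8. C has a majority.

C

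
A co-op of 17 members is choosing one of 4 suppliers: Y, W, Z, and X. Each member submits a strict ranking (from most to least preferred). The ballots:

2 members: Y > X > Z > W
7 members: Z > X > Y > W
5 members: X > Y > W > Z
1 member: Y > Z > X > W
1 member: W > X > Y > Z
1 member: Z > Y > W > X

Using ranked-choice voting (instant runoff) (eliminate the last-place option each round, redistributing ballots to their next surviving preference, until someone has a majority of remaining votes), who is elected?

Round 1: Y 3, W 1, Z 8, X 5. Eliminate W.
Round 2: Y 3, Z 8, X 6. Eliminate Y.
Round 3: Z 9, X 8. Z has a majority.

Z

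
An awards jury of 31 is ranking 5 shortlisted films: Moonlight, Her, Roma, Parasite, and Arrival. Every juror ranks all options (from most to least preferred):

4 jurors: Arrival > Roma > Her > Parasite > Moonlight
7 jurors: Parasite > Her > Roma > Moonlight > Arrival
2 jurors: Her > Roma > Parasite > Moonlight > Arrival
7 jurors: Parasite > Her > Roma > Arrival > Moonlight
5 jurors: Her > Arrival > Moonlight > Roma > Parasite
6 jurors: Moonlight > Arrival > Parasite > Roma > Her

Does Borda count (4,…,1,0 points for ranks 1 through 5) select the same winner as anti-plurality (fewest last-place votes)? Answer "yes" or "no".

no

Borda — scores: Moonlight 43, Her 78, Roma 57, Parasite 76, Arrival 56. Winner: Her.
Anti-plurality — last-place votes: Moonlight 11, Her 6, Roma 0, Parasite 5, Arrival 9. Winner: Roma.
The two methods disagree.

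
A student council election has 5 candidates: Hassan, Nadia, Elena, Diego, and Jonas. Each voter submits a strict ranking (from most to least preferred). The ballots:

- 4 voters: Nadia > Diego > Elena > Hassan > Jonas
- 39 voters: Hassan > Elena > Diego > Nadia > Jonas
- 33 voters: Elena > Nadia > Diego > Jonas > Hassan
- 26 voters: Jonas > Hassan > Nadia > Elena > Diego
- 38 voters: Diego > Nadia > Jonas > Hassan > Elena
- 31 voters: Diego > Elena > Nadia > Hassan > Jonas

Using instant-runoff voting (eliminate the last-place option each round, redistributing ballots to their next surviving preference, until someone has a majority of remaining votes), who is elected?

Round 1: Hassan 39, Nadia 4, Elena 33, Diego 69, Jonas 26. Eliminate Nadia.
Round 2: Hassan 39, Elena 33, Diego 73, Jonas 26. Eliminate Jonas.
Round 3: Hassan 65, Elena 33, Diego 73. Eliminate Elena.
Round 4: Hassan 65, Diego 106. Diego has a majority.

Diego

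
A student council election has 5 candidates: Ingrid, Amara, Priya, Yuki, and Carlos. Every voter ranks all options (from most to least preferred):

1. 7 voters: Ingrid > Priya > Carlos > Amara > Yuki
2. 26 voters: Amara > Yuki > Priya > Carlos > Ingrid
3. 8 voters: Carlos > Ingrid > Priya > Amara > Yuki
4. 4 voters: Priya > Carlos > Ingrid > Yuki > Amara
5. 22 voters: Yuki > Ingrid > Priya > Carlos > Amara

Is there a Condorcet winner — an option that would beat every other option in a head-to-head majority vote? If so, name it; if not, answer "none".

none

Checking pairwise contests:
Yuki beats Ingrid 48–19.
Ingrid beats Amara 41–26.
Ingrid beats Priya 37–30.
Amara beats Yuki 41–26.
Priya beats Carlos 59–8.
Every option loses at least one head-to-head, so there is no Condorcet winner.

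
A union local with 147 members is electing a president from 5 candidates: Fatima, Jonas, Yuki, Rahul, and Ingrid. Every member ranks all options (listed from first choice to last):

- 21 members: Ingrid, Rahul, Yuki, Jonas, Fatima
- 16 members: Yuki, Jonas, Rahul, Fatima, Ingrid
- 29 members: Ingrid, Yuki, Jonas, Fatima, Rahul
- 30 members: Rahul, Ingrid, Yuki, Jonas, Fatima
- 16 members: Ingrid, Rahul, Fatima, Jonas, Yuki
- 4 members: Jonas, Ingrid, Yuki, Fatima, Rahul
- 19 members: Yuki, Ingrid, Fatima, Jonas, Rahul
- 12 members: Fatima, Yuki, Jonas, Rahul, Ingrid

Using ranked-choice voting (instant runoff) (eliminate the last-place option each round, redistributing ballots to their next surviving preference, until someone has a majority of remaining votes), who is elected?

Round 1: Fatima 12, Jonas 4, Yuki 35, Rahul 30, Ingrid 66. Eliminate Jonas.
Round 2: Fatima 12, Yuki 35, Rahul 30, Ingrid 70. Eliminate Fatima.
Round 3: Yuki 47, Rahul 30, Ingrid 70. Eliminate Rahul.
Round 4: Yuki 47, Ingrid 100. Ingrid has a majority.

Ingrid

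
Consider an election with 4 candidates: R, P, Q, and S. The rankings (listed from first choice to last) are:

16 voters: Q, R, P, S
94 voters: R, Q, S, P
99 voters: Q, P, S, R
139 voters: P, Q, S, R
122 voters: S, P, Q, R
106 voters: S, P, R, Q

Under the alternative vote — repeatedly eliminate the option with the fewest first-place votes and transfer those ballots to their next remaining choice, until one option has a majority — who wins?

Round 1: R 94, P 139, Q 115, S 228. Eliminate R.
Round 2: P 139, Q 209, S 228. Eliminate P.
Round 3: Q 348, S 228. Q has a majority.

Q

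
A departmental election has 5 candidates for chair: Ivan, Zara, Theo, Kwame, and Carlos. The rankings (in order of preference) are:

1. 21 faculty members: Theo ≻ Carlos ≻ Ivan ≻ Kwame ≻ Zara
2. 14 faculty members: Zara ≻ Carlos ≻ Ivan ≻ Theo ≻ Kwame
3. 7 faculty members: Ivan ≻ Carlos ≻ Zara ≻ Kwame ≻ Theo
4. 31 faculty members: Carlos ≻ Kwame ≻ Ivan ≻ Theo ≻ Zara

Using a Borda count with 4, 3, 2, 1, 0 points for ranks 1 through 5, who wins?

Ivan: 21·2 + 14·2 + 7·4 + 31·2 = 160
Zara: 21·0 + 14·4 + 7·2 + 31·0 = 70
Theo: 21·4 + 14·1 + 7·0 + 31·1 = 129
Kwame: 21·1 + 14·0 + 7·1 + 31·3 = 121
Carlos: 21·3 + 14·3 + 7·3 + 31·4 = 250
Carlos has the highest Borda score (250).

Carlos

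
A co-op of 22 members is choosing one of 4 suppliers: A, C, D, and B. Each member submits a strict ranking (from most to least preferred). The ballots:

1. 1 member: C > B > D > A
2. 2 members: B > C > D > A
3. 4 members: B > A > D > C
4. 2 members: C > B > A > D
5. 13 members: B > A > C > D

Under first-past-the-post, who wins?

B

First-place votes: A 0, C 3, D 0, B 19.
B has the most first-place votes.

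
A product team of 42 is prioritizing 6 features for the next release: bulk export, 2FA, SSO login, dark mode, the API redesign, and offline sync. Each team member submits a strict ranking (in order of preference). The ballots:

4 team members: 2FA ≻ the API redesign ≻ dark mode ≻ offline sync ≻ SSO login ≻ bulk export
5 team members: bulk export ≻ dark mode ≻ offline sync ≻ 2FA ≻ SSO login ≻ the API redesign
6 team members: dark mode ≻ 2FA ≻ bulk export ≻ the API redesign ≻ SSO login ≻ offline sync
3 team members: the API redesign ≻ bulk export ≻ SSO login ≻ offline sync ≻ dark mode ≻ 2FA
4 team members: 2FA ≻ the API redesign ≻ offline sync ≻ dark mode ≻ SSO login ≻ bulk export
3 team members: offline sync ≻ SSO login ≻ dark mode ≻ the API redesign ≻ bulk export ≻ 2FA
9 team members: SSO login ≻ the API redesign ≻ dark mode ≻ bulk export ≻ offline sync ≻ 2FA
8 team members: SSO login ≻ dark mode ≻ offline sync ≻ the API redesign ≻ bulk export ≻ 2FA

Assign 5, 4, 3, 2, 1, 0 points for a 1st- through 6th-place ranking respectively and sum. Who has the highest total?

bulk export: 4·0 + 5·5 + 6·3 + 3·4 + 4·0 + 3·1 + 9·2 + 8·1 = 84
2FA: 4·5 + 5·2 + 6·4 + 3·0 + 4·5 + 3·0 + 9·0 + 8·0 = 74
SSO login: 4·1 + 5·1 + 6·1 + 3·3 + 4·1 + 3·4 + 9·5 + 8·5 = 125
dark mode: 4·3 + 5·4 + 6·5 + 3·1 + 4·2 + 3·3 + 9·3 + 8·4 = 141
the API redesign: 4·4 + 5·0 + 6·2 + 3·5 + 4·4 + 3·2 + 9·4 + 8·2 = 117
offline sync: 4·2 + 5·3 + 6·0 + 3·2 + 4·3 + 3·5 + 9·1 + 8·3 = 89
dark mode has the highest Borda score (141).

dark mode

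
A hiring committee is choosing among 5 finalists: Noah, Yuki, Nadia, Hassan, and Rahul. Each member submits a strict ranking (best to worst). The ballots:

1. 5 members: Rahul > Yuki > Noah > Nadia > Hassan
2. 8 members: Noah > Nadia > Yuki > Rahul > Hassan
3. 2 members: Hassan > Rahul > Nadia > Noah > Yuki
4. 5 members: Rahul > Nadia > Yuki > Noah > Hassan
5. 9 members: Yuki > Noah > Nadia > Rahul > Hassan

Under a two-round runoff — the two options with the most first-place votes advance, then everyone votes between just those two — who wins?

Round 1 first-place votes: Noah 8, Yuki 9, Nadia 0, Hassan 2, Rahul 10.
Rahul and Yuki advance.
Runoff: Rahul is preferred to Yuki by 12 voters; Yuki by 17.
Yuki wins the runoff.

Yuki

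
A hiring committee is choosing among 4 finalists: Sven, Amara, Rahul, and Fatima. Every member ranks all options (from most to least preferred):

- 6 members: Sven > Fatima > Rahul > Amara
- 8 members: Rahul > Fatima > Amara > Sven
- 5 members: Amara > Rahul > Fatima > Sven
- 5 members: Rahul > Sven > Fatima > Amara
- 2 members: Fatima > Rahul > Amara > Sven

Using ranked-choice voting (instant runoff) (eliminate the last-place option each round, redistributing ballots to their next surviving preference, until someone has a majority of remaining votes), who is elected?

Round 1: Sven 6, Amara 5, Rahul 13, Fatima 2. Eliminate Fatima.
Round 2: Sven 6, Amara 5, Rahul 15. Rahul has a majority.

Rahul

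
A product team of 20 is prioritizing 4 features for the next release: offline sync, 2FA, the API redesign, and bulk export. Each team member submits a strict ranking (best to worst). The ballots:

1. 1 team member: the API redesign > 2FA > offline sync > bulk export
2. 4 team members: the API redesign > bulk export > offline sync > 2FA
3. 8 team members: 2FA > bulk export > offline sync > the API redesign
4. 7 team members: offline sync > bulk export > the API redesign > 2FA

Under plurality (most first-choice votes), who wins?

First-place votes: offline sync 7, 2FA 8, the API redesign 5, bulk export 0.
2FA has the most first-place votes.

2FA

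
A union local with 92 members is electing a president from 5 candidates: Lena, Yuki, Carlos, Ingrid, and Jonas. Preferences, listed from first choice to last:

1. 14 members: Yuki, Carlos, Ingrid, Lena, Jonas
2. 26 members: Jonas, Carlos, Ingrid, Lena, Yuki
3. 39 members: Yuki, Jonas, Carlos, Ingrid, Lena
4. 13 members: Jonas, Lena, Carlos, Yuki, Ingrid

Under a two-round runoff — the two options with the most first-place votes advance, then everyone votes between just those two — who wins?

Yuki

Round 1 first-place votes: Lena 0, Yuki 53, Carlos 0, Ingrid 0, Jonas 39.
Yuki and Jonas advance.
Runoff: Yuki is preferred to Jonas by 53 voters; Jonas by 39.
Yuki wins the runoff.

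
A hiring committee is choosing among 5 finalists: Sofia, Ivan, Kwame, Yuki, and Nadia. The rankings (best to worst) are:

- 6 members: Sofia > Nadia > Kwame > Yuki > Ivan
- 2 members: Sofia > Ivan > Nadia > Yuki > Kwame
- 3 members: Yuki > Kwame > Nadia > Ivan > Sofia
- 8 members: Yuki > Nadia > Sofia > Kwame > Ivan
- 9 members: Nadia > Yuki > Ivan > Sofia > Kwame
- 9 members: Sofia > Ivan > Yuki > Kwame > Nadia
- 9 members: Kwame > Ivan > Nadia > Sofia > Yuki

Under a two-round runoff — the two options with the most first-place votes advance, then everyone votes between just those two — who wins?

Sofia

Round 1 first-place votes: Sofia 17, Ivan 0, Kwame 9, Yuki 11, Nadia 9.
Sofia and Yuki advance.
Runoff: Sofia is preferred to Yuki by 26 voters; Yuki by 20.
Sofia wins the runoff.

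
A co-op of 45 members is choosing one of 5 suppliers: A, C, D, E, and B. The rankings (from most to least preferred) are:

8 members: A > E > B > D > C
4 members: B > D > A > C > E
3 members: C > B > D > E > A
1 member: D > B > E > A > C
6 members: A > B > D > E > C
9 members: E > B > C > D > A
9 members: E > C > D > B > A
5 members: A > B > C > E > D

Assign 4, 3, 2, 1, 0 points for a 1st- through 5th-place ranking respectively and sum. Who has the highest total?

B

A: 8·4 + 4·2 + 3·0 + 1·1 + 6·4 + 9·0 + 9·0 + 5·4 = 85
C: 8·0 + 4·1 + 3·4 + 1·0 + 6·0 + 9·2 + 9·3 + 5·2 = 71
D: 8·1 + 4·3 + 3·2 + 1·4 + 6·2 + 9·1 + 9·2 + 5·0 = 69
E: 8·3 + 4·0 + 3·1 + 1·2 + 6·1 + 9·4 + 9·4 + 5·1 = 112
B: 8·2 + 4·4 + 3·3 + 1·3 + 6·3 + 9·3 + 9·1 + 5·3 = 113
B has the highest Borda score (113).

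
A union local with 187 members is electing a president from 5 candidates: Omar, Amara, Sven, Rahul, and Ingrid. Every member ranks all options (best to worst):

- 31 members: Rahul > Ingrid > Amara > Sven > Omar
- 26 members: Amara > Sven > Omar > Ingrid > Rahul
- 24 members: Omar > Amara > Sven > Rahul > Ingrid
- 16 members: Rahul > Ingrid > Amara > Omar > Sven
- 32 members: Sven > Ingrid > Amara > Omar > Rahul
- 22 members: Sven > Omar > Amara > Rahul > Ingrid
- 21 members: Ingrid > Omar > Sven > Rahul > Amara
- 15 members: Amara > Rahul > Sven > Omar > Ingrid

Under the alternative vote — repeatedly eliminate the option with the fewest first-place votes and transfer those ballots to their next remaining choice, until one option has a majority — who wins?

Round 1: Omar 24, Amara 41, Sven 54, Rahul 47, Ingrid 21. Eliminate Ingrid.
Round 2: Omar 45, Amara 41, Sven 54, Rahul 47. Eliminate Amara.
Round 3: Omar 45, Sven 80, Rahul 62. Eliminate Omar.
Round 4: Sven 125, Rahul 62. Sven has a majority.

Sven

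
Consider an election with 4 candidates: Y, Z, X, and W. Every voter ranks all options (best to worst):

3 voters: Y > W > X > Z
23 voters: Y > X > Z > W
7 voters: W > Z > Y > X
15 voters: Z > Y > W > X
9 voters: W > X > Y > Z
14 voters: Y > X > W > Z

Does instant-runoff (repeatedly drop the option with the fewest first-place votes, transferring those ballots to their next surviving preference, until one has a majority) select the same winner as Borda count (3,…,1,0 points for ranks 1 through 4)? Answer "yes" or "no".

Instant-runoff — R1 Y 40, Z 15, X 0, W 16 (Y winner). Winner: Y.
Borda — scores: Y 166, Z 82, X 95, W 83. Winner: Y.
The two methods agree.

yes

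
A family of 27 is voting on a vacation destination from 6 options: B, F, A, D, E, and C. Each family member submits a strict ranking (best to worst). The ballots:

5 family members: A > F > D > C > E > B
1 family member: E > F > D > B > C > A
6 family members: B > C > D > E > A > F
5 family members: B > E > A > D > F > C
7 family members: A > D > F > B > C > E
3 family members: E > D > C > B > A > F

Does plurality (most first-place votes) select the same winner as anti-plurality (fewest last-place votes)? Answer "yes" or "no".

no

Plurality — first-place votes: B 11, F 0, A 12, D 0, E 4, C 0. Winner: A.
Anti-plurality — last-place votes: B 5, F 9, A 1, D 0, E 7, C 5. Winner: D.
The two methods disagree.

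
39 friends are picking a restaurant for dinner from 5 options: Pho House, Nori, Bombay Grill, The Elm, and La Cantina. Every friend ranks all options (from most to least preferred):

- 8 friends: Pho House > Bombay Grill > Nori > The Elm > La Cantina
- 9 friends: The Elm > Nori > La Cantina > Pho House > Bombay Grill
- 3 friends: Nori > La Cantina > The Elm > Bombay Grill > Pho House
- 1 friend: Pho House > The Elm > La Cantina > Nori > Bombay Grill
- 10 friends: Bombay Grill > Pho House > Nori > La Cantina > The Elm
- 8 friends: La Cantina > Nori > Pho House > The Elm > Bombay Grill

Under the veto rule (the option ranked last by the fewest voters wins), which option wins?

Last-place votes: Pho House 3, Nori 0, Bombay Grill 18, The Elm 10, La Cantina 8.
Nori is ranked last by the fewest voters, so Nori wins.

Nori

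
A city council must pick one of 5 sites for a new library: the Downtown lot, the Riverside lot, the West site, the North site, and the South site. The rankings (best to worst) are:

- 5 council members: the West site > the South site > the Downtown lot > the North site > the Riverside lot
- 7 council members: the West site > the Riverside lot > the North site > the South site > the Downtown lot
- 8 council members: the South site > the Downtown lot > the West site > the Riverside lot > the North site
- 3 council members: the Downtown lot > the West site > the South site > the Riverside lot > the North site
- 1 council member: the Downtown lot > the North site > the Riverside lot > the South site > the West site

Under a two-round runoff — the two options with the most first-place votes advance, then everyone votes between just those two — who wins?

Round 1 first-place votes: the Downtown lot 4, the Riverside lot 0, the West site 12, the North site 0, the South site 8.
the West site and the South site advance.
Runoff: the West site is preferred to the South site by 15 voters; the South site by 9.
the West site wins the runoff.

the West site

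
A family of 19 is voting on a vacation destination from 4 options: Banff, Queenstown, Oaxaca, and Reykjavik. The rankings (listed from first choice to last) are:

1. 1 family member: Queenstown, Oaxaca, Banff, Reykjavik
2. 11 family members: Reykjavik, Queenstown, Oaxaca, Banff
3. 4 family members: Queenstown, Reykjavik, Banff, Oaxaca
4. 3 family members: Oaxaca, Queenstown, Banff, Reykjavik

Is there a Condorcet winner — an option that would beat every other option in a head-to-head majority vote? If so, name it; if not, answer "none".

Reykjavik

Reykjavik vs Banff: 15–4 for Reykjavik.
Reykjavik vs Queenstown: 11–8 for Reykjavik.
Reykjavik vs Oaxaca: 15–4 for Reykjavik.
Reykjavik beats every other option head-to-head.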